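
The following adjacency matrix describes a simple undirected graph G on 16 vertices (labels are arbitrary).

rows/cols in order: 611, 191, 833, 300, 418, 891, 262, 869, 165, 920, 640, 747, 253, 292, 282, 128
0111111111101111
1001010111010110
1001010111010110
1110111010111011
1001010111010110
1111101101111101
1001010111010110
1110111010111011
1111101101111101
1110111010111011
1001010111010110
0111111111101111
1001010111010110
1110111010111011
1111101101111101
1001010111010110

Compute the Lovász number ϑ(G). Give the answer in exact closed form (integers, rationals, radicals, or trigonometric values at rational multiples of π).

7

Vertex 165 has 13 neighbors: 611, 191, 833, 300, 418, 262, 869, 920, 640, 747, 253, 292, 128.
deg(262) = 9; N(262) = {611, 300, 891, 869, 165, 920, 747, 292, 282}.
deg(300) = 12; N(300) = {611, 191, 833, 418, 891, 262, 165, 640, 747, 253, 282, 128}.
Vertex 869 has 12 neighbors: 611, 191, 833, 418, 891, 262, 165, 640, 747, 253, 282, 128.
4 parts of sizes [7, 4, 3, 2]; α(G) = 7 = ϑ (perfect).
≈ 7.000000000 (to 9 d.p.).
α=7, χ(Ḡ)=7; ϑ=7 lies between (collapsed).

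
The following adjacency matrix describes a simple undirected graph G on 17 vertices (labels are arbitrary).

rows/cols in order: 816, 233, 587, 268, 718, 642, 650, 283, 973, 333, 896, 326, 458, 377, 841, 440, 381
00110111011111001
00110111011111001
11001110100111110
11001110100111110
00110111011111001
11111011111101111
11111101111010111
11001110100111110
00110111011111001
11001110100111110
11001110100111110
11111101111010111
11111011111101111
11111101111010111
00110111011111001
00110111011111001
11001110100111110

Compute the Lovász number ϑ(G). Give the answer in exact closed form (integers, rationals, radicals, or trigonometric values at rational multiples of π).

6

N(333) = {816, 233, 718, 642, 650, 973, 326, 458, 377, 841, 440}, |N(333)| = 11.
Vertex 283 has 11 neighbors: 816, 233, 718, 642, 650, 973, 326, 458, 377, 841, 440.
N(650) = {816, 233, 587, 268, 718, 642, 283, 973, 333, 896, 458, 841, 440, 381}, |N(650)| = 14.
Vertex 816 has 11 neighbors: 587, 268, 642, 650, 283, 333, 896, 326, 458, 377, 381.
Complete multipartite on [6, 6, 3, 2]: sandwich collapses at ϑ=6.
= 6.0000000… (decimal).
Sandwich: α(G)=6 ≤ ϑ(G)=6 ≤ χ(Ḡ)=6 (collapsed).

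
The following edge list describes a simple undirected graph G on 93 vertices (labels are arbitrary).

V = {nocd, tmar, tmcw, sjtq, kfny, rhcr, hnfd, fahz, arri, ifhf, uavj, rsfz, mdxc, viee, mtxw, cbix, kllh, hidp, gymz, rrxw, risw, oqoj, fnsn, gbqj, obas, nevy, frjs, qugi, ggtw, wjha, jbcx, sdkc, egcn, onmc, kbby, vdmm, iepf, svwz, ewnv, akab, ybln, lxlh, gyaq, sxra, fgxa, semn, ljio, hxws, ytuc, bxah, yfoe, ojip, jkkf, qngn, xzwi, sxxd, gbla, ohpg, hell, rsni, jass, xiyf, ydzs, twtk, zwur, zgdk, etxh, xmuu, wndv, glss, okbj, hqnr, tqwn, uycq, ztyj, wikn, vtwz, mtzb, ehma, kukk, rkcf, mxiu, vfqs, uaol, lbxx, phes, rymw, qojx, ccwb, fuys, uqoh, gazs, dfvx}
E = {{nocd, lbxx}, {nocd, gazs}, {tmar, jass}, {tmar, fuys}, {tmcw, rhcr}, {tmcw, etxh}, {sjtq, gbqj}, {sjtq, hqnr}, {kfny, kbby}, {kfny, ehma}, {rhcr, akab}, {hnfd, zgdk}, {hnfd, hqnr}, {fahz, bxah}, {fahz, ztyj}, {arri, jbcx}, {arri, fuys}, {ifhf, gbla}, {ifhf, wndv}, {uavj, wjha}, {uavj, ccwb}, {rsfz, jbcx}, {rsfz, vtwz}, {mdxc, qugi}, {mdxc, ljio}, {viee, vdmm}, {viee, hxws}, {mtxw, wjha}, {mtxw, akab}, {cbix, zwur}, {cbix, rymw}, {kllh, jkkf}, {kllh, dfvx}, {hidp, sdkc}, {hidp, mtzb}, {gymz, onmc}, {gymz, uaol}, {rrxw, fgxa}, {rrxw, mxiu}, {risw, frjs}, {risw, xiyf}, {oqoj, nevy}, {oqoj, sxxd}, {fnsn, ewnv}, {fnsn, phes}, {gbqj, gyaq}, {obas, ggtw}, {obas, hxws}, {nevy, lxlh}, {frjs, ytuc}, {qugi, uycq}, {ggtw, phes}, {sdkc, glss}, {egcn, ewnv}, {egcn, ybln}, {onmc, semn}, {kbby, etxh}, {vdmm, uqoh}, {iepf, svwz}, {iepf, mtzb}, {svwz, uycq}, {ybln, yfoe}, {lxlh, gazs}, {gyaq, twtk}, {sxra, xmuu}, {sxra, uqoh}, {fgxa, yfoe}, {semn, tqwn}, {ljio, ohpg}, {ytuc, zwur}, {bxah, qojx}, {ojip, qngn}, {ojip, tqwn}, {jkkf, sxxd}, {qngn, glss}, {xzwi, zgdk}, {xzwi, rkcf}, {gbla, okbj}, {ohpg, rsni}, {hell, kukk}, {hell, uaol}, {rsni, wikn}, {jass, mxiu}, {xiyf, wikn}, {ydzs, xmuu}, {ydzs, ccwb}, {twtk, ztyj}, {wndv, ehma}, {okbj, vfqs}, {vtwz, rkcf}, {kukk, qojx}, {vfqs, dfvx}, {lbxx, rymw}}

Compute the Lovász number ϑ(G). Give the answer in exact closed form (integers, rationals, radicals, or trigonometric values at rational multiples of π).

Vertex sjtq has 2 neighbors: gbqj, hqnr.
deg(jass) = 2; N(jass) = {tmar, mxiu}.
Vertex fuys has 2 neighbors: tmar, arri.
Vertex dfvx has 2 neighbors: kllh, vfqs.
Every vertex has degree 2 (N=93); a single 93-cycle (edge-transitive).
A has 47 distinct eigenvalues ≈ [2.0, 1.9954, 1.9818, 1.9591, 1.9274, 1.887, 1.8379, 1.7805, 1.7149, 1.6415, 1.5606, 1.4727, 1.3779, 1.2769, 1.1701, 1.0579, 0.9409, 0.8196, 0.6946, 0.5664, 0.4356, 0.3029, 0.1687, 0.0338, -0.1013, -0.2359, -0.3695, -0.5013, -0.6309, -0.7576, -0.8808, -1.0, -1.1146, -1.2242, -1.3282, -1.4261, -1.5175, -1.602, -1.6792, -1.7487, -1.8102, -1.8635, -1.9083, -1.9443, -1.9715, -1.9897, -1.9989].
−93·(-2*cos(pi/93)) / ((2)−(-2*cos(pi/93))) = 93*cos(pi/93)/(cos(pi/93) + 1) = ϑ(G).
ϑ(G) ≈ 46.4867319.
Sandwich: α(G)=46 ≤ ϑ(G)=93*cos(pi/93)/(cos(pi/93) + 1) ≤ χ(Ḡ)=47 (both strict).

93*cos(pi/93)/(cos(pi/93) + 1)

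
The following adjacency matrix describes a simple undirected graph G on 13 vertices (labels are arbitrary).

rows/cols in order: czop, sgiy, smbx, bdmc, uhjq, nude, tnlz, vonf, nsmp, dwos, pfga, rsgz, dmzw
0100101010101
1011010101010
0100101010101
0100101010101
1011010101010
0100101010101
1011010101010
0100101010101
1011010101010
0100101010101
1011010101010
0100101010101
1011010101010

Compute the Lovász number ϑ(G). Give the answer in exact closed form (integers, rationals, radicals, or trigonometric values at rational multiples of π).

deg(tnlz) = 7; N(tnlz) = {czop, smbx, bdmc, nude, vonf, dwos, rsgz}.
Vertex sgiy has 7 neighbors: czop, smbx, bdmc, nude, vonf, dwos, rsgz.
N(smbx) = {sgiy, uhjq, tnlz, nsmp, pfga, dmzw}, |N(smbx)| = 6.
Vertex bdmc has 6 neighbors: sgiy, uhjq, tnlz, nsmp, pfga, dmzw.
2 parts of sizes [7, 6]; α(G) = 7 = ϑ (perfect).
= 7.00000… (decimal).
α=7, χ(Ḡ)=7; ϑ=7 lies between (collapsed).

7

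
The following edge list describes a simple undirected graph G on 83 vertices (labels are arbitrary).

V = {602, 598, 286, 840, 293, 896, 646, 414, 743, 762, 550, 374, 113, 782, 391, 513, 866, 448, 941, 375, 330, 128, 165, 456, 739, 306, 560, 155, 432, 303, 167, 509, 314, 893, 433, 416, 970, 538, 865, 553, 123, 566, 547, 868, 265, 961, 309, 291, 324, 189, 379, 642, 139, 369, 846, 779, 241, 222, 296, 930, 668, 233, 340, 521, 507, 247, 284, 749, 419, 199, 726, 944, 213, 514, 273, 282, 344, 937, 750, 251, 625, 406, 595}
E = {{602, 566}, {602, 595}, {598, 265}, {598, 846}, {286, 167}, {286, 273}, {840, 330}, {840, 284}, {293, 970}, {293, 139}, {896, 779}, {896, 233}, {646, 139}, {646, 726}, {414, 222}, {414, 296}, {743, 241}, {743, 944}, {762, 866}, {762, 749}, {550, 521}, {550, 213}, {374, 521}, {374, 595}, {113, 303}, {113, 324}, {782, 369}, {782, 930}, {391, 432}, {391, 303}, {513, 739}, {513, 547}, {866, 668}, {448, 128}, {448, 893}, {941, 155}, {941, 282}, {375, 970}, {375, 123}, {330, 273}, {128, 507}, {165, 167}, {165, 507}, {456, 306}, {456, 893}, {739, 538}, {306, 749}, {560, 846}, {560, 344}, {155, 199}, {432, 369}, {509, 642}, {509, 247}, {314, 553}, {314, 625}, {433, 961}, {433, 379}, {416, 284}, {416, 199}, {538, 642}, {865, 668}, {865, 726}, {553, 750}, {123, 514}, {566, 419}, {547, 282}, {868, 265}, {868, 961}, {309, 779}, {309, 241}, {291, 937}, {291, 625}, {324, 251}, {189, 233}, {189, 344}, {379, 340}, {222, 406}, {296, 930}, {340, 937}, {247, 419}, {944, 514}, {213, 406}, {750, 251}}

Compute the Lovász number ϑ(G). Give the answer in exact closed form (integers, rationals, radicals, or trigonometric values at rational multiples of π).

83*cos(pi/83)/(cos(pi/83) + 1)

Vertex 303 has 2 neighbors: 113, 391.
deg(846) = 2; N(846) = {598, 560}.
N(199) = {155, 416}, |N(199)| = 2.
deg(642) = 2; N(642) = {509, 538}.
83-vertex 2-regular graph: the odd cycle C_{83}.
A has 42 distinct eigenvalues ≈ [2.0, 1.99427, 1.97712, 1.94865, 1.90901, 1.85844, 1.79722, 1.72571, 1.64431, 1.5535, 1.45378, 1.34575, 1.23, 1.1072, 0.97807, 0.84333, 0.70376, 0.56016, 0.41335, 0.26418, 0.11349, -0.03785, -0.18897, -0.33901, -0.48711, -0.63242, -0.7741, -0.91135, -1.04338, -1.16944, -1.28879, -1.40077, -1.50472, -1.60005, -1.68622, -1.76273, -1.82914, -1.88507, -1.93021, -1.96429, -1.98712, -1.99857].
ϑ = −N·λ_min/(λ_max−λ_min) = −83·(-2*cos(pi/83))/(2−(-2*cos(pi/83))) = 83*cos(pi/83)/(cos(pi/83) + 1).
ϑ(G) ≈ 41.48513.
α=41, χ(Ḡ)=42; ϑ=83*cos(pi/83)/(cos(pi/83) + 1) lies between (both strict).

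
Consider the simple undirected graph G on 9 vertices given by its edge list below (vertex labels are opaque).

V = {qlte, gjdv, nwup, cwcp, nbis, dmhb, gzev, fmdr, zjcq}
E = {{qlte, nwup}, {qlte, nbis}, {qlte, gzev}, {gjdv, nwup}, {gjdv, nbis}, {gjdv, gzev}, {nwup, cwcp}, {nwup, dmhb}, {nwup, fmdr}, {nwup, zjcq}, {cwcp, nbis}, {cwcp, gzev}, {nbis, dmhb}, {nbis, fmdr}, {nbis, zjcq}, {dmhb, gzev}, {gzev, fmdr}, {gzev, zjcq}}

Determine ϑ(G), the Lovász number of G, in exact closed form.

6

Vertex gzev has 6 neighbors: qlte, gjdv, cwcp, dmhb, fmdr, zjcq.
Vertex nbis has 6 neighbors: qlte, gjdv, cwcp, dmhb, fmdr, zjcq.
N(qlte) = {nwup, nbis, gzev}, |N(qlte)| = 3.
Vertex nwup has 6 neighbors: qlte, gjdv, cwcp, dmhb, fmdr, zjcq.
Complete 2-partite, parts [6, 3]: perfect, ϑ = α = 6.
ϑ(G) ≈ 6.0000.
Sandwich: α(G)=6 ≤ ϑ(G)=6 ≤ χ(Ḡ)=6 (collapsed).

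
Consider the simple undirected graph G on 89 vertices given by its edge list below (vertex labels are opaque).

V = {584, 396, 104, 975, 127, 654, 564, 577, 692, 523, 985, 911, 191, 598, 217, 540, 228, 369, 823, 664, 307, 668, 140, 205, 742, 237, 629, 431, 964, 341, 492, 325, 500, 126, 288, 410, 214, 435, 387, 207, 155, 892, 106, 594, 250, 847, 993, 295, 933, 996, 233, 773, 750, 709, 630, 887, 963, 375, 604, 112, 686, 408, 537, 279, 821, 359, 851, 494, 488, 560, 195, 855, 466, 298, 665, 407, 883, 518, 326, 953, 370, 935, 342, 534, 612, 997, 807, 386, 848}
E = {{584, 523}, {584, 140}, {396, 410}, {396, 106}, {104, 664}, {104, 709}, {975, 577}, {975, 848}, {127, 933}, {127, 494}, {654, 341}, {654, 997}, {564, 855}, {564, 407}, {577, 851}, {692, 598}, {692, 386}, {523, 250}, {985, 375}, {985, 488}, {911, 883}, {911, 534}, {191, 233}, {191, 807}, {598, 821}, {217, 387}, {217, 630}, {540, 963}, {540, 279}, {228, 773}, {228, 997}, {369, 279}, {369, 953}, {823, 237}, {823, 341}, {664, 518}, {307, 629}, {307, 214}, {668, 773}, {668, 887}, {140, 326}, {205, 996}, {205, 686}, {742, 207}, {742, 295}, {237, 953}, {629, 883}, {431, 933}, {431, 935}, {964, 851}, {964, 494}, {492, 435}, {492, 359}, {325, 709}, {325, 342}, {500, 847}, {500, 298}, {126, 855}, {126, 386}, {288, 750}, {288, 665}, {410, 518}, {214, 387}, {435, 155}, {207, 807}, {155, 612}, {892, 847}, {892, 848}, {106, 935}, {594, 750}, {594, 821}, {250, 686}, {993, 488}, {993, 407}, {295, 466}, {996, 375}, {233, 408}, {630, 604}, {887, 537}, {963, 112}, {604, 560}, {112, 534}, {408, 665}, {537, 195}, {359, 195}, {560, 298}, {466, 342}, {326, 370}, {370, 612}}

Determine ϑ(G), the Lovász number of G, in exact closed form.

deg(106) = 2; N(106) = {396, 935}.
Vertex 298 has 2 neighbors: 500, 560.
Vertex 155 has 2 neighbors: 435, 612.
deg(709) = 2; N(709) = {104, 325}.
G on 89 vertices is 2-regular; a single 89-cycle (edge-transitive).
A has 45 distinct eigenvalues ≈ [2.0, 1.995, 1.9801, 1.9553, 1.9208, 1.8767, 1.8232, 1.7607, 1.6894, 1.6097, 1.522, 1.4266, 1.3242, 1.2152, 1.1001, 0.9796, 0.8541, 0.7244, 0.5911, 0.4549, 0.3164, 0.1763, 0.0353, -0.1058, -0.2465, -0.3859, -0.5233, -0.6582, -0.7898, -0.9174, -1.0405, -1.1584, -1.2705, -1.3763, -1.4752, -1.5668, -1.6506, -1.7261, -1.7931, -1.8511, -1.8999, -1.9393, -1.9689, -1.9888, -1.9988].
−89·(-2*cos(pi/89)) / ((2)−(-2*cos(pi/89))) = 89*cos(pi/89)/(cos(pi/89) + 1) = ϑ(G).
Numerically 44.4861353.
Lovász sandwich 44 ≤ 89*cos(pi/89)/(cos(pi/89) + 1) ≤ 45: both strict.

89*cos(pi/89)/(cos(pi/89) + 1)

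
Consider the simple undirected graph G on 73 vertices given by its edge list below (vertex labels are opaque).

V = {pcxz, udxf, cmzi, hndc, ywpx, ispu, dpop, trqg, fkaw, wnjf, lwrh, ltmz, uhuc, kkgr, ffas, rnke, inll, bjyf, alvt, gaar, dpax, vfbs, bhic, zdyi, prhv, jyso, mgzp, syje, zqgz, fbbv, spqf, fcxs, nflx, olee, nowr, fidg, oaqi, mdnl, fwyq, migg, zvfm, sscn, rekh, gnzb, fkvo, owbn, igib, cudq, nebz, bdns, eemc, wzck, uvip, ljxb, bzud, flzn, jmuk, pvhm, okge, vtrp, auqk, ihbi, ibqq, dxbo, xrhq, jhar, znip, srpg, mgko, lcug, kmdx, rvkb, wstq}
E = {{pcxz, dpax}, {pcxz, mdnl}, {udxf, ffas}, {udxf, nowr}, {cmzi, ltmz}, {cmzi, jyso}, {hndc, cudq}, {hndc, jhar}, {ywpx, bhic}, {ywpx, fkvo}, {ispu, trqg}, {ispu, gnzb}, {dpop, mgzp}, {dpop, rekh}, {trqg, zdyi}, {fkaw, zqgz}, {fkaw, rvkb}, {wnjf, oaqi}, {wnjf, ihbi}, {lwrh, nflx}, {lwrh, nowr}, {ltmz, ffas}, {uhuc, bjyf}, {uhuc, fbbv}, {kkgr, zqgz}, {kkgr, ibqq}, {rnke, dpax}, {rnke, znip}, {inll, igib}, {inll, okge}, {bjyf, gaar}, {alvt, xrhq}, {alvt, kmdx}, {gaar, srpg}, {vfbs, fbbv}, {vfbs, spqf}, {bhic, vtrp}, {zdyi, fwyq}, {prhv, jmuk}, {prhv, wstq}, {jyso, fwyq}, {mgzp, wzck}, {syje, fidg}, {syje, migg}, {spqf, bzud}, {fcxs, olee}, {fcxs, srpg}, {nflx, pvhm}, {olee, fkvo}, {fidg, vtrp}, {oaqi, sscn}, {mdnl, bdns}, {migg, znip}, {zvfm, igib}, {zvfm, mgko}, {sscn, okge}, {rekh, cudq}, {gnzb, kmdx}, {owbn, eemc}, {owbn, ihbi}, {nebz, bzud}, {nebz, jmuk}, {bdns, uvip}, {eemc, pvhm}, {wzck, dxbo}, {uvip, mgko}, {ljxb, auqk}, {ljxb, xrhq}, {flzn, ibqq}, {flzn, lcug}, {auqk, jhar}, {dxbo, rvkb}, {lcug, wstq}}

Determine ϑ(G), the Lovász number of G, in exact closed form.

73*cos(pi/73)/(cos(pi/73) + 1)

Vertex rvkb has 2 neighbors: fkaw, dxbo.
deg(eemc) = 2; N(eemc) = {owbn, pvhm}.
Vertex ispu has 2 neighbors: trqg, gnzb.
Vertex flzn has 2 neighbors: ibqq, lcug.
Every vertex has degree 2 (N=73); connected 2-regular on 73 ⇒ C_{73}.
A has 37 distinct eigenvalues ≈ [2.0, 1.992596, 1.97044, 1.933696, 1.882635, 1.817635, 1.739179, 1.647846, 1.544313, 1.429347, 1.303798, 1.168596, 1.024743, 0.873302, 0.715396, 0.552194, 0.384903, 0.214763, 0.043032, -0.129017, -0.300111, -0.468983, -0.634383, -0.795086, -0.949902, -1.097686, -1.237343, -1.367839, -1.488208, -1.597559, -1.695082, -1.780055, -1.85185, -1.909934, -1.953877, -1.983355, -1.998148].
Lovász (edge-transitive): ϑ = −73·(-2*cos(pi/73))/((2)−(-2*cos(pi/73))) = 73*cos(pi/73)/(cos(pi/73) + 1).
= 36.4831… (decimal).
α=36, χ(Ḡ)=37; ϑ=73*cos(pi/73)/(cos(pi/73) + 1) lies between (both strict).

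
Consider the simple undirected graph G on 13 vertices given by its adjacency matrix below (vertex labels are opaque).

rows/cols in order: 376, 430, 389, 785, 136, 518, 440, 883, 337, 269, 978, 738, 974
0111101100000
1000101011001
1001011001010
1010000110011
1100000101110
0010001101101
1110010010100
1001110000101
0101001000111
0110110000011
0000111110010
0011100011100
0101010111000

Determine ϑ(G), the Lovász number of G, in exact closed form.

N(785) = {376, 389, 883, 337, 738, 974}, |N(785)| = 6.
deg(974) = 6; N(974) = {430, 785, 518, 883, 337, 269}.
deg(136) = 6; N(136) = {376, 430, 883, 269, 978, 738}.
Vertex 883 has 6 neighbors: 376, 785, 136, 518, 978, 974.
G on 13 vertices is 6-regular; strongly regular (13,6,2,3).
Distinct eigenvalues (to 6 d.p.): [6.0, 1.302776, -2.302776].
Lovász (edge-transitive): ϑ = −13·(-sqrt(13)/2 - 1/2)/((6)−(-sqrt(13)/2 - 1/2)) = sqrt(13).
= 3.60555128… (decimal).

sqrt(13)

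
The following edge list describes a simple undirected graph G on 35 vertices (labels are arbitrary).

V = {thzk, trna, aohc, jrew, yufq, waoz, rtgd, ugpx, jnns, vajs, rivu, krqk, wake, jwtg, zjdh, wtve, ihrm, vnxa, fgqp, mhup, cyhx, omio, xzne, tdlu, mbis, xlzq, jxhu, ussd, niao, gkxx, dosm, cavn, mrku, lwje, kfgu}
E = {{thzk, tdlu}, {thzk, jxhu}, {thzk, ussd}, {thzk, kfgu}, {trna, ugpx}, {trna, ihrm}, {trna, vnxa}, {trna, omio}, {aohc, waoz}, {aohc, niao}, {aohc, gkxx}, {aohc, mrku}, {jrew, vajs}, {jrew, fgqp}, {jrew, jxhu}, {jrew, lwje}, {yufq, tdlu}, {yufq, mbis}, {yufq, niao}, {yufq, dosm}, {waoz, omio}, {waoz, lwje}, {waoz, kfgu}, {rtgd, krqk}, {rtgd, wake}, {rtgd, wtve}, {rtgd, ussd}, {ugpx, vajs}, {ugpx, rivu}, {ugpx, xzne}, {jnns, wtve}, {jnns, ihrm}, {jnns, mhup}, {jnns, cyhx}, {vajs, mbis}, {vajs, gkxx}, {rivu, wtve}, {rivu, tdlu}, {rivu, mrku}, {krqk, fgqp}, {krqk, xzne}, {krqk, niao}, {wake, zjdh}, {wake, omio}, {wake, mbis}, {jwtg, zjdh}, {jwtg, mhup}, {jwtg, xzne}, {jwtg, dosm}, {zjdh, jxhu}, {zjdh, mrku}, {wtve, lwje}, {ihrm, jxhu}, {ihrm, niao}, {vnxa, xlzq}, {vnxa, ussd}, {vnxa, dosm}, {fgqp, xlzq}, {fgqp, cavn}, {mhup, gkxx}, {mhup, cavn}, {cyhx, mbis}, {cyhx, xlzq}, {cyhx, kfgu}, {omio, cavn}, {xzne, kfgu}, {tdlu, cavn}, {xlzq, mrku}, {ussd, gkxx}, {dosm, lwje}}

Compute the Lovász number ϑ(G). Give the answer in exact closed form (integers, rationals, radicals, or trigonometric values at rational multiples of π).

15

Vertex ugpx has 4 neighbors: trna, vajs, rivu, xzne.
deg(waoz) = 4; N(waoz) = {aohc, omio, lwje, kfgu}.
Vertex wake has 4 neighbors: rtgd, zjdh, omio, mbis.
N(vajs) = {jrew, ugpx, mbis, gkxx}, |N(vajs)| = 4.
deg(v) = 4 for all v (|V|=35); Kneser-type, 3-subsets of [7].
A has 4 distinct eigenvalues ≈ [4.0, 2.0, -1.0, -3.0].
−35·(-3) / ((4)−(-3)) = 15 = ϑ(G).
ϑ(G) ≈ 15.0000000.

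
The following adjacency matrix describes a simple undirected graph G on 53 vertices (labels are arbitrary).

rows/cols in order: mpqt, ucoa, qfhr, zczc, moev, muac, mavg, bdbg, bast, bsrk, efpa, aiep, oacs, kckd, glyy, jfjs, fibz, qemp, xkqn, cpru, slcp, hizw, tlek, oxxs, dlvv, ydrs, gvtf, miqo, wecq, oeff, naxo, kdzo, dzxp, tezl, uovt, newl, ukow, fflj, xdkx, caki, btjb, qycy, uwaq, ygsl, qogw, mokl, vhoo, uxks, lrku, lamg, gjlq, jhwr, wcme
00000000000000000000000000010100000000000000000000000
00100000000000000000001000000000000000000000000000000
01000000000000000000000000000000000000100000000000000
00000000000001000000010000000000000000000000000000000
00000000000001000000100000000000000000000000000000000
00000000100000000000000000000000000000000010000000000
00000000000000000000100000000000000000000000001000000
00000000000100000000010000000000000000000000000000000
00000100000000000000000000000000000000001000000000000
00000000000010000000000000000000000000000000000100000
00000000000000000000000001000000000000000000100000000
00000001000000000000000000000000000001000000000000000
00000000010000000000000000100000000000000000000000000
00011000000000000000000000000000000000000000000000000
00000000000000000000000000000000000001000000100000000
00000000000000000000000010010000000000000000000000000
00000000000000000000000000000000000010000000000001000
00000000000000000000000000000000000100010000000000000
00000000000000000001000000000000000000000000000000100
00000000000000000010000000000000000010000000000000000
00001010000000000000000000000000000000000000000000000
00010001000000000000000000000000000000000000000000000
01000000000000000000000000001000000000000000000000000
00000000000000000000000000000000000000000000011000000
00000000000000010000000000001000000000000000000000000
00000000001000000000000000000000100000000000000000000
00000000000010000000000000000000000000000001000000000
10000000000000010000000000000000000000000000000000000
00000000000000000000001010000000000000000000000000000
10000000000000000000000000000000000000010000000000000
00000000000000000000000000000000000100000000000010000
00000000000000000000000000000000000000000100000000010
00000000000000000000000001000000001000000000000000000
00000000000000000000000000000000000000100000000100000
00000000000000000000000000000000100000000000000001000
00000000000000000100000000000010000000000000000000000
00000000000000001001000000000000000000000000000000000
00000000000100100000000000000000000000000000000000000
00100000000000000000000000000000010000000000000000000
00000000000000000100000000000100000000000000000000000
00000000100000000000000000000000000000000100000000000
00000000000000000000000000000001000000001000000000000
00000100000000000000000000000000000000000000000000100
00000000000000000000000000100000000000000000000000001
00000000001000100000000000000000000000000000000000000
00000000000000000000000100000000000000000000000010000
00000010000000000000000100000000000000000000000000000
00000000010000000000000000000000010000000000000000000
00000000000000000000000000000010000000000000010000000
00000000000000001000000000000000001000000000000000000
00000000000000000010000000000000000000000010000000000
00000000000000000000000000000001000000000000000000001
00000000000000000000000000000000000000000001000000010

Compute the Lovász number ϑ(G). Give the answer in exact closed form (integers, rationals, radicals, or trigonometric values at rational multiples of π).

deg(uwaq) = 2; N(uwaq) = {muac, gjlq}.
deg(xdkx) = 2; N(xdkx) = {qfhr, tezl}.
deg(fibz) = 2; N(fibz) = {ukow, lamg}.
deg(qemp) = 2; N(qemp) = {newl, caki}.
Regular of degree 2 on 53 vertices: a single 53-cycle (edge-transitive).
Distinct eigenvalues (to 5 d.p.): [2.0, 1.98596, 1.94405, 1.87484, 1.77931, 1.65881, 1.51502, 1.34997, 1.16596, 0.96558, 0.75166, 0.52717, 0.29529, 0.05927, -0.17759, -0.41196, -0.64054, -0.86013, -1.06765, -1.26018, -1.43501, -1.58971, -1.72209, -1.83029, -1.9128, -1.96846, -1.99649].
With N=53: ϑ(G) = 53·(-(-1)*2*cos(pi/53))/(2−(-2*cos(pi/53))) = 53*cos(pi/53)/(cos(pi/53) + 1).
= 26.47670899… (decimal).
26 ≤ 53*cos(pi/53)/(cos(pi/53) + 1) ≤ 27: both strict.

53*cos(pi/53)/(cos(pi/53) + 1)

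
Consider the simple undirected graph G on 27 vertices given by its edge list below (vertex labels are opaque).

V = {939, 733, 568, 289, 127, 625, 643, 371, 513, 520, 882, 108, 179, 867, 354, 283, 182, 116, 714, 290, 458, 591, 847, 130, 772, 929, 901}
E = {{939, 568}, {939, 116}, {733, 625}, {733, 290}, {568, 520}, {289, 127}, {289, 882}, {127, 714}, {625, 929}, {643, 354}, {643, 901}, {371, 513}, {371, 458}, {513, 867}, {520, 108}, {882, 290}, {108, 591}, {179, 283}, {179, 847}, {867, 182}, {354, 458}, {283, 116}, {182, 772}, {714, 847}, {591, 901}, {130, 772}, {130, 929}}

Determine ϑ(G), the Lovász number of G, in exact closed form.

27*cos(pi/27)/(cos(pi/27) + 1)

N(290) = {733, 882}, |N(290)| = 2.
N(772) = {182, 130}, |N(772)| = 2.
N(901) = {643, 591}, |N(901)| = 2.
Vertex 179 has 2 neighbors: 283, 847.
Regular of degree 2 on 27 vertices: connected 2-regular on 27 ⇒ C_{27}.
spec(A) ≈ [2.0, 1.9461, 1.7873, 1.5321, 1.1943, 0.7922, 0.3473, -0.1163, -0.5736, -1.0, -1.3725, -1.671, -1.8794, -1.9865] (distinct, 4 d.p.).
Lovász (edge-transitive): ϑ = −27·(-2*cos(pi/27))/((2)−(-2*cos(pi/27))) = 27*cos(pi/27)/(cos(pi/27) + 1).
ϑ(G) ≈ 13.45420409.
Check 13 ≤ 27*cos(pi/27)/(cos(pi/27) + 1) ≤ 14: both strict.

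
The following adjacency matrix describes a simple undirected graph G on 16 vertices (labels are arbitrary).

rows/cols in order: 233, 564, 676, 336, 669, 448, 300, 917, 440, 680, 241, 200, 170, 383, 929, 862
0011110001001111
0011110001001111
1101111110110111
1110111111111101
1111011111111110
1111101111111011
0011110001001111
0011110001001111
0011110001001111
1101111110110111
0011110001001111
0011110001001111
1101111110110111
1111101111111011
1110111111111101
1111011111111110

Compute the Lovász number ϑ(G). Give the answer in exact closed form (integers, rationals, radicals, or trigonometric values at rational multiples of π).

7

deg(200) = 9; N(200) = {676, 336, 669, 448, 680, 170, 383, 929, 862}.
N(170) = {233, 564, 336, 669, 448, 300, 917, 440, 241, 200, 383, 929, 862}, |N(170)| = 13.
Vertex 564 has 9 neighbors: 676, 336, 669, 448, 680, 170, 383, 929, 862.
deg(917) = 9; N(917) = {676, 336, 669, 448, 680, 170, 383, 929, 862}.
Complete multipartite on [7, 3, 2, 2, 2]: sandwich collapses at ϑ=7.
≈ 7.00000 (to 5 d.p.).
α=7, χ(Ḡ)=7; ϑ=7 lies between (collapsed).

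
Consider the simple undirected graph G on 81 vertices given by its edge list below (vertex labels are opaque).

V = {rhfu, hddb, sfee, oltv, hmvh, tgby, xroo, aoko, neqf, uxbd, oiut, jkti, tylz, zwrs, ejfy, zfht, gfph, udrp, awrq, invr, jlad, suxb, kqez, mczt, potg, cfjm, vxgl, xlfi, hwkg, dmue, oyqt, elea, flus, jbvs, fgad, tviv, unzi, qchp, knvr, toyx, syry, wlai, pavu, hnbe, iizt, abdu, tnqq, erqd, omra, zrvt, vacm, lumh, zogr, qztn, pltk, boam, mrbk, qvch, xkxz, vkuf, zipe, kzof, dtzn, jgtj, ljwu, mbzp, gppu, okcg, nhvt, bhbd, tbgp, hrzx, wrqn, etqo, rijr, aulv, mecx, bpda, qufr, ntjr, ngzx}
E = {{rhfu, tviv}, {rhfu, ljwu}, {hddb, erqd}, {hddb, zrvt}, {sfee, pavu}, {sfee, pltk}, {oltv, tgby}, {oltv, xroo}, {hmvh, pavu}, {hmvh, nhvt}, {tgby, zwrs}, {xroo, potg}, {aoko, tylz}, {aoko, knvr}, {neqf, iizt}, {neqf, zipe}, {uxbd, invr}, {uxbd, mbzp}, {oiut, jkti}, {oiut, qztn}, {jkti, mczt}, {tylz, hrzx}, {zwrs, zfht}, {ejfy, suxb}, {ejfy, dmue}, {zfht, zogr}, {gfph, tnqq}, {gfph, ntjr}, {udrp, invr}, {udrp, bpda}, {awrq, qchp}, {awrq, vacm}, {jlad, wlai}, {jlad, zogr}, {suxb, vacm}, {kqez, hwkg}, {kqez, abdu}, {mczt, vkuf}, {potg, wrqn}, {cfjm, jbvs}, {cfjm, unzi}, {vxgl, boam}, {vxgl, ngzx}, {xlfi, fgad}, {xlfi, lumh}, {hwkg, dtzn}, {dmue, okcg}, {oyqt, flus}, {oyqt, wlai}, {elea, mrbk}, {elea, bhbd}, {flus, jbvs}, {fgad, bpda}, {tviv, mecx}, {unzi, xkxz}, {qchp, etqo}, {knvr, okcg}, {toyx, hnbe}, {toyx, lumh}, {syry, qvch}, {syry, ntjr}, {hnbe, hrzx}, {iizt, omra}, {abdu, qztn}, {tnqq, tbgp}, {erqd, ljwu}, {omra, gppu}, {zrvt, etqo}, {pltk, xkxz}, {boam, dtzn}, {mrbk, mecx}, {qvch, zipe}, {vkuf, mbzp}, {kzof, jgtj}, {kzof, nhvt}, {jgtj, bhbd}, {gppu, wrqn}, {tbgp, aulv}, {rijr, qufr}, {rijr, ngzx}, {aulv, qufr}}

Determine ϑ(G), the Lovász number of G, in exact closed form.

deg(aulv) = 2; N(aulv) = {tbgp, qufr}.
Vertex tgby has 2 neighbors: oltv, zwrs.
Vertex gppu has 2 neighbors: omra, wrqn.
N(uxbd) = {invr, mbzp}, |N(uxbd)| = 2.
deg(v) = 2 for all v (|V|=81); the odd cycle C_{81}.
spec(A) ≈ [2.0, 1.99399, 1.97598, 1.94609, 1.9045, 1.85145, 1.78727, 1.71233, 1.6271, 1.53209, 1.42786, 1.31504, 1.19432, 1.06641, 0.93209, 0.79216, 0.64747, 0.49888, 0.3473, 0.19362, 0.03878, -0.11629, -0.27066, -0.42341, -0.57361, -0.72036, -0.86277, -1.0, -1.13121, -1.25562, -1.37248, -1.48109, -1.58079, -1.67098, -1.75112, -1.82073, -1.87939, -1.92674, -1.96251, -1.98648, -1.9985] (distinct, 5 d.p.).
Lovász (edge-transitive): ϑ = −81·(-2*cos(pi/81))/((2)−(-2*cos(pi/81))) = 81*cos(pi/81)/(cos(pi/81) + 1).
Numerically 40.48476531.
Lovász sandwich 40 ≤ 81*cos(pi/81)/(cos(pi/81) + 1) ≤ 41: both strict.

81*cos(pi/81)/(cos(pi/81) + 1)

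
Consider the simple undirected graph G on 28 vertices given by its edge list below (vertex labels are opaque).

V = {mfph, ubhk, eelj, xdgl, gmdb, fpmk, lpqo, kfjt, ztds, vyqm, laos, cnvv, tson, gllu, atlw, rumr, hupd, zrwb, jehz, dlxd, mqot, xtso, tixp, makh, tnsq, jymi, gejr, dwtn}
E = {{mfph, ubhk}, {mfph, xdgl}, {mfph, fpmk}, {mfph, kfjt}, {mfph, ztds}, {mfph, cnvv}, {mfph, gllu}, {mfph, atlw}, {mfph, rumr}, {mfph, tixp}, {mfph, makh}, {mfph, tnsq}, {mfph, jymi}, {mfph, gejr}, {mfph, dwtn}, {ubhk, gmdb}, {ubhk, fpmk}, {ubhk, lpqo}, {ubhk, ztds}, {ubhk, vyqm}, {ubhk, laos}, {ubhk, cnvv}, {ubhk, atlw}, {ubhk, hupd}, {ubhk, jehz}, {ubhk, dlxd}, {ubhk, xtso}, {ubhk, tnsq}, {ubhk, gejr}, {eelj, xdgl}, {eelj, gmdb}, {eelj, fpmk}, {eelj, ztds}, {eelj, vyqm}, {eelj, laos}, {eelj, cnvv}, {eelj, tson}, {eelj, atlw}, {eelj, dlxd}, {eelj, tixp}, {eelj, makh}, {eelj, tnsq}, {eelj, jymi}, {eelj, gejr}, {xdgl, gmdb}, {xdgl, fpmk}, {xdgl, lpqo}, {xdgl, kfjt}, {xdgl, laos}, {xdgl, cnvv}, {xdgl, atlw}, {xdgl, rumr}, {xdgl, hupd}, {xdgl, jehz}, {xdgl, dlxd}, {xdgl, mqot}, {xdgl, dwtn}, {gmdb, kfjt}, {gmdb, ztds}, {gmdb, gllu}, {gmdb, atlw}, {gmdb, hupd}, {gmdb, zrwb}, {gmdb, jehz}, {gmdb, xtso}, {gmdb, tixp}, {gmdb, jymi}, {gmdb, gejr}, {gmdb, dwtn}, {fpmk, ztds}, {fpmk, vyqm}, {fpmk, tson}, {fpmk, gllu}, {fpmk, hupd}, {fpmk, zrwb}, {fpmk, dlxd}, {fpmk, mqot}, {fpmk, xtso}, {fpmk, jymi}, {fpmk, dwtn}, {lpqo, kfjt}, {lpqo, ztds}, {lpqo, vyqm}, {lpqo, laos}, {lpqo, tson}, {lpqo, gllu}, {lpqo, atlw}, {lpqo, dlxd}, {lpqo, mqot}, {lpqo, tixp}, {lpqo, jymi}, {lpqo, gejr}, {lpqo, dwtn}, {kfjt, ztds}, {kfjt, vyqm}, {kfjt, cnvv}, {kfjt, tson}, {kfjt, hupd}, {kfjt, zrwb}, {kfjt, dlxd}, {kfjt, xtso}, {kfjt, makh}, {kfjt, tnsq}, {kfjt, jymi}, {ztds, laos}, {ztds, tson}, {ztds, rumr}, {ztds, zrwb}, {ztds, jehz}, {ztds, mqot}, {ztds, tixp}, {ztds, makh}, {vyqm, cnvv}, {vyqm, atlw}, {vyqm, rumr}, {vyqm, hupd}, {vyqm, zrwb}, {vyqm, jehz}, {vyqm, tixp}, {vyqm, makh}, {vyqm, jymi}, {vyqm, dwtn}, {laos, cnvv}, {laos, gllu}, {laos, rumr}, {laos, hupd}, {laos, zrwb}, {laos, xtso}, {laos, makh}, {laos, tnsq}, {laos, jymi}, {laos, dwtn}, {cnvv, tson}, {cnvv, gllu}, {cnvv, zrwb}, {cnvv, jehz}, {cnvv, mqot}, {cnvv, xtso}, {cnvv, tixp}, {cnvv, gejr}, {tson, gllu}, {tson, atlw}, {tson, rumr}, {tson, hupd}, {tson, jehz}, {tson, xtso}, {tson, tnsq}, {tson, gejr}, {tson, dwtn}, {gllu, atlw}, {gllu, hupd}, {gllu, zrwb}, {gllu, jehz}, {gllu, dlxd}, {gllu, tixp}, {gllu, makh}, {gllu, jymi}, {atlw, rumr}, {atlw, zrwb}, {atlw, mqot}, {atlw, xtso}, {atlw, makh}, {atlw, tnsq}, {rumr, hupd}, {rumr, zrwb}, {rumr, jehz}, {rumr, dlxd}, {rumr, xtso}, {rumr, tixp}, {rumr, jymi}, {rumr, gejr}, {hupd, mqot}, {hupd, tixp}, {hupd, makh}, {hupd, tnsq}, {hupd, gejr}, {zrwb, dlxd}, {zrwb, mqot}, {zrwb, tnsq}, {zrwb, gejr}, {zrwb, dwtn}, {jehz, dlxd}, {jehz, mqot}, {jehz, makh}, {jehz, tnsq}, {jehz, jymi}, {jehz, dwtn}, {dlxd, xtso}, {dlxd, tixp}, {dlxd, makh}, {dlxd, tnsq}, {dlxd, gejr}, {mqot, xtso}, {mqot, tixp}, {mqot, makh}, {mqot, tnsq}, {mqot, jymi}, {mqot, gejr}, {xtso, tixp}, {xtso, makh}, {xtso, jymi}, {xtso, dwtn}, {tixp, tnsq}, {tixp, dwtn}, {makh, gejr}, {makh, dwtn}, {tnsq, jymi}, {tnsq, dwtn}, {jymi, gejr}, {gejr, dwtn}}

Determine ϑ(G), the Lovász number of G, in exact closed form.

7

N(tixp) = {mfph, eelj, gmdb, lpqo, ztds, vyqm, cnvv, gllu, rumr, hupd, dlxd, mqot, xtso, tnsq, dwtn}, |N(tixp)| = 15.
Vertex mqot has 15 neighbors: xdgl, fpmk, lpqo, ztds, cnvv, atlw, hupd, zrwb, jehz, xtso, tixp, makh, tnsq, jymi, gejr.
Vertex fpmk has 15 neighbors: mfph, ubhk, eelj, xdgl, ztds, vyqm, tson, gllu, hupd, zrwb, dlxd, mqot, xtso, jymi, dwtn.
N(kfjt) = {mfph, xdgl, gmdb, lpqo, ztds, vyqm, cnvv, tson, hupd, zrwb, dlxd, xtso, makh, tnsq, jymi}, |N(kfjt)| = 15.
Every vertex has degree 15 (N=28); this is K(8,2), the Kneser graph.
Distinct eigenvalues (to 5 d.p.): [15.0, 1.0, -5.0].
λ_max=15, λ_min=-5; ϑ = −28·λ_min/(λ_max−λ_min) = 7.
ϑ(G) ≈ 7.000000000.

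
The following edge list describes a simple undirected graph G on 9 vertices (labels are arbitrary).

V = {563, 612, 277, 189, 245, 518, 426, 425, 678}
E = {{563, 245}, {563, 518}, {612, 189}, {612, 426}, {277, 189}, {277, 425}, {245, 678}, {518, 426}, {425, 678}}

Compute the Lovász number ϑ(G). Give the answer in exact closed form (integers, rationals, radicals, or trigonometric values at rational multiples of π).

deg(518) = 2; N(518) = {563, 426}.
Vertex 277 has 2 neighbors: 189, 425.
deg(563) = 2; N(563) = {245, 518}.
Vertex 426 has 2 neighbors: 612, 518.
G on 9 vertices is 2-regular; connected 2-regular on 9 ⇒ C_{9}.
The 5 distinct eigenvalues: [2.0, 1.532089, 0.347296, -1.0, -1.879385].
With N=9: ϑ(G) = 9·(-(-1)*2*cos(pi/9))/(2−(-2*cos(pi/9))) = 9*cos(pi/9)/(cos(pi/9) + 1).
ϑ(G) ≈ 4.360090.
Lovász sandwich 4 ≤ 9*cos(pi/9)/(cos(pi/9) + 1) ≤ 5: both strict.

9*cos(pi/9)/(cos(pi/9) + 1)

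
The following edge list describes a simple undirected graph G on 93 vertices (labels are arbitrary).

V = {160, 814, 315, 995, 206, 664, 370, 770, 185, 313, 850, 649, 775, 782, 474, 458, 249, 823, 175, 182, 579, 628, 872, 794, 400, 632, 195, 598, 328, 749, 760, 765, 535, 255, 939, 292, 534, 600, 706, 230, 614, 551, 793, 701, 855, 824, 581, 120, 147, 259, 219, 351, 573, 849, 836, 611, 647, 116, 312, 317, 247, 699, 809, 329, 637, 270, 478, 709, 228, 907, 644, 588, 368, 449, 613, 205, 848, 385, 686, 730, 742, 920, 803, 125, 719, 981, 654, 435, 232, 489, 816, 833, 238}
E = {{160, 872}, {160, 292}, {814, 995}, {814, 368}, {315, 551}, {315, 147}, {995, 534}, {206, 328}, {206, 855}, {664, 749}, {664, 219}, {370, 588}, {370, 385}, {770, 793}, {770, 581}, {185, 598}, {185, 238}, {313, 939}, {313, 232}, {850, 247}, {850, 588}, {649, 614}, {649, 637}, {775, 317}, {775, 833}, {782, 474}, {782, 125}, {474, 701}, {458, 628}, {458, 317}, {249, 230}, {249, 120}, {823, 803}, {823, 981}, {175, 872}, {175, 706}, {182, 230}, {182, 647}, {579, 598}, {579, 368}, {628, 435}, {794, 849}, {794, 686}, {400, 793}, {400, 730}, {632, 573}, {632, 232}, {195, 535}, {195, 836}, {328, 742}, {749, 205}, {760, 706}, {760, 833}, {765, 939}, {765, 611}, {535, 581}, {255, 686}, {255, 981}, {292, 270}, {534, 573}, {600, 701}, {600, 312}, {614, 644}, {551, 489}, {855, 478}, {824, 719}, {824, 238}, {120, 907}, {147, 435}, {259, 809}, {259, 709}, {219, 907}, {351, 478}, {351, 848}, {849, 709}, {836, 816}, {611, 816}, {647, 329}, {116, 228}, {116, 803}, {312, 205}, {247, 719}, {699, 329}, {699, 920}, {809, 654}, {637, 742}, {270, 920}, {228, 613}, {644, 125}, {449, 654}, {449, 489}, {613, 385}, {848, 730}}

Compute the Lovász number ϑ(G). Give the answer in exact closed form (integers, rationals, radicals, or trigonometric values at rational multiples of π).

Vertex 116 has 2 neighbors: 228, 803.
Vertex 351 has 2 neighbors: 478, 848.
deg(328) = 2; N(328) = {206, 742}.
Vertex 600 has 2 neighbors: 701, 312.
93-vertex 2-regular graph: connected 2-regular on 93 ⇒ C_{93}.
spec(A) ≈ [2.0, 1.995, 1.982, 1.959, 1.927, 1.887, 1.838, 1.78, 1.715, 1.642, 1.561, 1.473, 1.378, 1.277, 1.17, 1.058, 0.941, 0.82, 0.695, 0.566, 0.436, 0.303, 0.169, 0.034, -0.101, -0.236, -0.369, -0.501, -0.631, -0.758, -0.881, -1.0, -1.115, -1.224, -1.328, -1.426, -1.518, -1.602, -1.679, -1.749, -1.81, -1.864, -1.908, -1.944, -1.972, -1.99, -1.999] (distinct, 3 d.p.).
λ_max=2, λ_min=-2*cos(pi/93); ϑ = −93·λ_min/(λ_max−λ_min) = 93*cos(pi/93)/(cos(pi/93) + 1).
≈ 46.4867 (to 4 d.p.).
Sandwich: α(G)=46 ≤ ϑ(G)=93*cos(pi/93)/(cos(pi/93) + 1) ≤ χ(Ḡ)=47 (both strict).

93*cos(pi/93)/(cos(pi/93) + 1)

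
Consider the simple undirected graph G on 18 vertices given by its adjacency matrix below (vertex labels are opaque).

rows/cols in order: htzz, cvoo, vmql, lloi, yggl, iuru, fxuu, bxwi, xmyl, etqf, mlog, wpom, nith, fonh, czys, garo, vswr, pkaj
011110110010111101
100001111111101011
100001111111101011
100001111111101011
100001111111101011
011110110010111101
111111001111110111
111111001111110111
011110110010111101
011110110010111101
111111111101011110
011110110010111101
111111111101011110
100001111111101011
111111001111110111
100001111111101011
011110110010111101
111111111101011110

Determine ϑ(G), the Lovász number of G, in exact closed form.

6

N(vswr) = {cvoo, vmql, lloi, yggl, fxuu, bxwi, mlog, nith, fonh, czys, garo, pkaj}, |N(vswr)| = 12.
deg(cvoo) = 12; N(cvoo) = {htzz, iuru, fxuu, bxwi, xmyl, etqf, mlog, wpom, nith, czys, vswr, pkaj}.
Vertex wpom has 12 neighbors: cvoo, vmql, lloi, yggl, fxuu, bxwi, mlog, nith, fonh, czys, garo, pkaj.
Vertex etqf has 12 neighbors: cvoo, vmql, lloi, yggl, fxuu, bxwi, mlog, nith, fonh, czys, garo, pkaj.
G = K_{6,6,3,3}: α = 6 = χ(Ḡ), so ϑ = 6.
= 6.00000000… (decimal).
Check 6 ≤ 6 ≤ 6: collapsed.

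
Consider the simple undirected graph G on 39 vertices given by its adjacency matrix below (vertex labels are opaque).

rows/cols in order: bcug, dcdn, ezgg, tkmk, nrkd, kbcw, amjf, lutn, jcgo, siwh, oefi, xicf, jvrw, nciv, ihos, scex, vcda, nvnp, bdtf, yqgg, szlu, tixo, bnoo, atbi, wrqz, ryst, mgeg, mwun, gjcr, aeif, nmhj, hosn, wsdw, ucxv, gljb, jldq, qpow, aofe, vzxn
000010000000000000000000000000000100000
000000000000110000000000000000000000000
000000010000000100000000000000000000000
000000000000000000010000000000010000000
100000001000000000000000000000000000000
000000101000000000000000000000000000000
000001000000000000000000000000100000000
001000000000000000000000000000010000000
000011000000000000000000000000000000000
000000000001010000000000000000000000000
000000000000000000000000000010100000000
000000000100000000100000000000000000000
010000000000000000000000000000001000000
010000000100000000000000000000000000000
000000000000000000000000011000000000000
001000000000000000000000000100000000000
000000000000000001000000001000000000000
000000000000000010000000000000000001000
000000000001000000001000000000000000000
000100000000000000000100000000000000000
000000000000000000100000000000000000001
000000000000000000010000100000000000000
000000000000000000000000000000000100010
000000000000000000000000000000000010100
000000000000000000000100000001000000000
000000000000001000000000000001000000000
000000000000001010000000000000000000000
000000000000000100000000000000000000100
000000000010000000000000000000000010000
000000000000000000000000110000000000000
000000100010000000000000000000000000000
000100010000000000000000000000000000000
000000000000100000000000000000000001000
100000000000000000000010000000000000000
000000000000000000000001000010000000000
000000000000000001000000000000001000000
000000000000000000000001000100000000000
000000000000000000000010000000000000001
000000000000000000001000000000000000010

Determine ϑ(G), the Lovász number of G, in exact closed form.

39*cos(pi/39)/(cos(pi/39) + 1)

N(siwh) = {xicf, nciv}, |N(siwh)| = 2.
Vertex dcdn has 2 neighbors: jvrw, nciv.
N(jvrw) = {dcdn, wsdw}, |N(jvrw)| = 2.
N(oefi) = {gjcr, nmhj}, |N(oefi)| = 2.
39-vertex 2-regular graph: this is C_{39}, the 39-cycle.
spec(A) ≈ [2.0, 1.974, 1.897, 1.771, 1.599, 1.385, 1.136, 0.857, 0.556, 0.241, -0.081, -0.4, -0.709, -1.0, -1.265, -1.497, -1.69, -1.84, -1.942, -1.994] (distinct, 3 d.p.).
Lovász (edge-transitive): ϑ = −39·(-2*cos(pi/39))/((2)−(-2*cos(pi/39))) = 39*cos(pi/39)/(cos(pi/39) + 1).
≈ 19.46833241 (to 8 d.p.).
19 ≤ 39*cos(pi/39)/(cos(pi/39) + 1) ≤ 20: both strict.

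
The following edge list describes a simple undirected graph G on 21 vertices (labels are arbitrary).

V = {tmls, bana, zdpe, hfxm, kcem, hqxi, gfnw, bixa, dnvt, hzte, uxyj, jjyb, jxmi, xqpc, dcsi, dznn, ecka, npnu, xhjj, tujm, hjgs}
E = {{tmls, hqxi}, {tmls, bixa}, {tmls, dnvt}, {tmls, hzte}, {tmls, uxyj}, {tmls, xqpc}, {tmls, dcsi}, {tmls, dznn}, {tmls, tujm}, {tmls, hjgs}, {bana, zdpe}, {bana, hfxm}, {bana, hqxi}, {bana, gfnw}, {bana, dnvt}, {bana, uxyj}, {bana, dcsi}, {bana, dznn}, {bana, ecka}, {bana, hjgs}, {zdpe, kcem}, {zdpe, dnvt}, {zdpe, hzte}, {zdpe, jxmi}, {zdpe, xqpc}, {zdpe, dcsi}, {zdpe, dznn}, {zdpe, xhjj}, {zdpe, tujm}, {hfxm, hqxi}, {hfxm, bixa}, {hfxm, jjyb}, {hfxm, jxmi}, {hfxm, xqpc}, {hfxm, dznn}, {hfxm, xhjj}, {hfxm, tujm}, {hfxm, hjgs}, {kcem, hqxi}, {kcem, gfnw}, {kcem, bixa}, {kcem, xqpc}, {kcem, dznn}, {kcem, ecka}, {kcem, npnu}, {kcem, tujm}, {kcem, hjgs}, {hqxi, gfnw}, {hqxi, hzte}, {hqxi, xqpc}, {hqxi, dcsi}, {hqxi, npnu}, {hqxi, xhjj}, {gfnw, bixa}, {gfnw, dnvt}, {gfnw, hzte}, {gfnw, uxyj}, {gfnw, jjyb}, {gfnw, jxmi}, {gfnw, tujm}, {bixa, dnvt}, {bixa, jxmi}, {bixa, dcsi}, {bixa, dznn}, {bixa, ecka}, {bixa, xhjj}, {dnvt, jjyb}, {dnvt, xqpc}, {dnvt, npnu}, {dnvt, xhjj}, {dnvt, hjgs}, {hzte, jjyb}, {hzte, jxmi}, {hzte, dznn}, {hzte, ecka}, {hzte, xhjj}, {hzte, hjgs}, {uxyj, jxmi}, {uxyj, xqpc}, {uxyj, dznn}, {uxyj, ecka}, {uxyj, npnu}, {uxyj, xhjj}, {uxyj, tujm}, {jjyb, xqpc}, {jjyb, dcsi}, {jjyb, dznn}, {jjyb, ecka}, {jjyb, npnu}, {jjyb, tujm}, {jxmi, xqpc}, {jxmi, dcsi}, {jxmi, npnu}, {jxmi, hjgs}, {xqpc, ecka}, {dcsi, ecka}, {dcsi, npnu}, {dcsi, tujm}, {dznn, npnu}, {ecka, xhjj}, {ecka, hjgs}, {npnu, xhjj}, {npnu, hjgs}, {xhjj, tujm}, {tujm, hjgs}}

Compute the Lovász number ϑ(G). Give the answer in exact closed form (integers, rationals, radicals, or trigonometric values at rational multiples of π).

deg(hqxi) = 10; N(hqxi) = {tmls, bana, hfxm, kcem, gfnw, hzte, xqpc, dcsi, npnu, xhjj}.
Vertex hzte has 10 neighbors: tmls, zdpe, hqxi, gfnw, jjyb, jxmi, dznn, ecka, xhjj, hjgs.
N(ecka) = {bana, kcem, bixa, hzte, uxyj, jjyb, xqpc, dcsi, xhjj, hjgs}, |N(ecka)| = 10.
deg(tujm) = 10; N(tujm) = {tmls, zdpe, hfxm, kcem, gfnw, uxyj, jjyb, dcsi, xhjj, hjgs}.
deg(v) = 10 for all v (|V|=21); this is K(7,2), the Kneser graph.
Distinct eigenvalues (to 5 d.p.): [10.0, 1.0, -4.0].
ϑ = −N·λ_min/(λ_max−λ_min) = −21·(-4)/(10−(-4)) = 6.
= 6.000000000… (decimal).

6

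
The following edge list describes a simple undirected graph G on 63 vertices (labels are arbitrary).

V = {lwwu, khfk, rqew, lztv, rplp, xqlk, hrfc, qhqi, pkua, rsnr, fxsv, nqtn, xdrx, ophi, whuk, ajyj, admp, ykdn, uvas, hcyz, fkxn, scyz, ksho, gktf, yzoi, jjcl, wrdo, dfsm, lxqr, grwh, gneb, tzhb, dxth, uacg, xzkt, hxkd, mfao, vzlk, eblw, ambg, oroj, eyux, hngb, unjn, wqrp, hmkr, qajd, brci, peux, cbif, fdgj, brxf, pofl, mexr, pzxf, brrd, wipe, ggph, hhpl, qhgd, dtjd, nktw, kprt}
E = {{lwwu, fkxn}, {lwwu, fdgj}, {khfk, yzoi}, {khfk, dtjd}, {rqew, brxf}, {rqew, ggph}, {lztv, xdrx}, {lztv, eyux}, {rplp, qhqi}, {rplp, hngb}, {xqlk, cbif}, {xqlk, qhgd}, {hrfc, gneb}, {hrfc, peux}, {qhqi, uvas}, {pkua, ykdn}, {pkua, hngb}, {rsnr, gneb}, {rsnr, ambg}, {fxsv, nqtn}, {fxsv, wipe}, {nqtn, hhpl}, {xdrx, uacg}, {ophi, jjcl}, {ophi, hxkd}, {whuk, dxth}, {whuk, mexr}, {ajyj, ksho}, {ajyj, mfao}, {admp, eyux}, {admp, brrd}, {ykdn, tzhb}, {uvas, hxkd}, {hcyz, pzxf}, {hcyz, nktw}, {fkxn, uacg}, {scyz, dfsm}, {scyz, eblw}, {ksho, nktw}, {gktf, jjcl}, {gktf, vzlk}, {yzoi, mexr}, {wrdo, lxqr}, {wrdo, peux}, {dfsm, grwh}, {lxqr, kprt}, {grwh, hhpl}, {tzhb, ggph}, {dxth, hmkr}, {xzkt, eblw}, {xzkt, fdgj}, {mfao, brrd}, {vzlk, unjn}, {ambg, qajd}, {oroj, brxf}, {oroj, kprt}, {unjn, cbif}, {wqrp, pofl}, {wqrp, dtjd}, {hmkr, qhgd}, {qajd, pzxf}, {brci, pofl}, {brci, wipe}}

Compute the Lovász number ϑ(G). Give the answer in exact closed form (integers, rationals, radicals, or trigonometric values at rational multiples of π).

63*cos(pi/63)/(cos(pi/63) + 1)

Vertex eblw has 2 neighbors: scyz, xzkt.
N(gneb) = {hrfc, rsnr}, |N(gneb)| = 2.
deg(yzoi) = 2; N(yzoi) = {khfk, mexr}.
Vertex dxth has 2 neighbors: whuk, hmkr.
63-vertex 2-regular graph: this is C_{63}, the 63-cycle.
spec(A) ≈ [2.0, 1.990062, 1.960345, 1.911146, 1.842952, 1.756443, 1.652478, 1.532089, 1.396474, 1.24698, 1.085093, 0.912421, 0.730682, 0.541681, 0.347296, 0.14946, -0.049861, -0.248687, -0.445042, -0.636973, -0.822574, -1.0, -1.167487, -1.323372, -1.466104, -1.594265, -1.706582, -1.801938, -1.879385, -1.938155, -1.977662, -1.997514] (distinct, 6 d.p.).
−63·(-2*cos(pi/63)) / ((2)−(-2*cos(pi/63))) = 63*cos(pi/63)/(cos(pi/63) + 1) = ϑ(G).
Numerically 31.480409333.
Sandwich: α(G)=31 ≤ ϑ(G)=63*cos(pi/63)/(cos(pi/63) + 1) ≤ χ(Ḡ)=32 (both strict).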